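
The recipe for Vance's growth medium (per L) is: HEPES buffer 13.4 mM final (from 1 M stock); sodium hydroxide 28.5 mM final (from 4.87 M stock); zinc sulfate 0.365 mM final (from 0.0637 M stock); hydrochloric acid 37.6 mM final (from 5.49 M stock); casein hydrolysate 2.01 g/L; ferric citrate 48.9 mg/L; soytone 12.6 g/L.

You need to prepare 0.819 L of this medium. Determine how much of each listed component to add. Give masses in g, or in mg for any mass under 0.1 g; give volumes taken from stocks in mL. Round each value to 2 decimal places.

Working volume: 0.819 L.
HEPES buffer: dilute stock: 13.4 mM × 819 mL ÷ 1000 mM = 10.97 mL
sodium hydroxide: C1V1 = C2V2 → 28.5 mM × 819 mL ÷ 4870 mM = 4.79 mL
zinc sulfate: V = C2·V2/C1 = 0.365 mM × 819 mL ÷ 63.7 mM = 4.69 mL
hydrochloric acid: dilute stock: 37.6 mM × 819 mL ÷ 5490 mM = 5.61 mL
casein hydrolysate: 2.01 g/L × 0.819 L = 1.65 g
ferric citrate: 48.9 mg/L × 0.819 L = 40.05 mg
soytone: 12.6 g/L × 0.819 L = 10.32 g

HEPES buffer 10.97 mL; sodium hydroxide 4.79 mL; zinc sulfate 4.69 mL; hydrochloric acid 5.61 mL; casein hydrolysate 1.65 g; ferric citrate 40.05 mg; soytone 10.32 g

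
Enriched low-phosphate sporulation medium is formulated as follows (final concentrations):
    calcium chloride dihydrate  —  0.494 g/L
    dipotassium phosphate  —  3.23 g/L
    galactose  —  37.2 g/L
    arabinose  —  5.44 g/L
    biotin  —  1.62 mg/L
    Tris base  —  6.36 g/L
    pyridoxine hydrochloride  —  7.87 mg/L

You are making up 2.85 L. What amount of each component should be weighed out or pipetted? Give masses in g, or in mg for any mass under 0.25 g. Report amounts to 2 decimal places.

Working volume: 2.85 L.
calcium chloride dihydrate: 0.494 g/L × 2.85 L = 1.41 g
dipotassium phosphate: 3.23 g/L × 2.85 L = 9.21 g
galactose: 37.2 g/L × 2.85 L = 106.02 g
arabinose: 5.44 g/L × 2.85 L = 15.50 g
biotin: 1.62 mg/L × 2.85 L = 4.62 mg
Tris base: 6.36 g/L × 2.85 L = 18.13 g
pyridoxine hydrochloride: 7.87 mg/L × 2.85 L = 22.43 mg

calcium chloride dihydrate 1.41 g; dipotassium phosphate 9.21 g; galactose 106.02 g; arabinose 15.50 g; biotin 4.62 mg; Tris base 18.13 g; pyridoxine hydrochloride 22.43 mg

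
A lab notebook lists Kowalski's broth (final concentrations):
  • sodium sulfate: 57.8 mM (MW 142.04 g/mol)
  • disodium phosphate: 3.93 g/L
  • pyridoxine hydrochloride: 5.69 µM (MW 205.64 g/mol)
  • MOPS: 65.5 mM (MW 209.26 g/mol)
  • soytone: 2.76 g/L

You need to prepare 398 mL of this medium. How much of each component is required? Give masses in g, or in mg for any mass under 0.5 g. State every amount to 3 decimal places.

Scale factor relative to 1 L: 0.398.
sodium sulfate: 57.8 mmol/L × 142.04 g/mol × 0.398 L ÷ 1000 = 3.268 g
disodium phosphate: 3.93 g/L × 0.398 L = 1.564 g
pyridoxine hydrochloride: 5.69 µmol/L × 205.64 g/mol × 0.398 L ÷ 1000 = 0.466 mg
MOPS: 65.5 mmol/L × 209.26 g/mol × 0.398 L ÷ 1000 = 5.455 g
soytone: 2.76 g/L × 0.398 L = 1.098 g

sodium sulfate 3.268 g; disodium phosphate 1.564 g; pyridoxine hydrochloride 0.466 mg; MOPS 5.455 g; soytone 1.098 g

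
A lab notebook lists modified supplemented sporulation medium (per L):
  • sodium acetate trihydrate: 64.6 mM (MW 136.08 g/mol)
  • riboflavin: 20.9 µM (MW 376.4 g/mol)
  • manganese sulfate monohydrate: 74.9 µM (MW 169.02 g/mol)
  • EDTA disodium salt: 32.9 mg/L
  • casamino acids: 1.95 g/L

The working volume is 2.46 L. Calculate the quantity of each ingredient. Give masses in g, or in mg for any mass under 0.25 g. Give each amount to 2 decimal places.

sodium acetate trihydrate 21.63 g; riboflavin 19.35 mg; manganese sulfate monohydrate 31.14 mg; EDTA disodium salt 80.93 mg; casamino acids 4.80 g

Working volume: 2.46 L.
sodium acetate trihydrate: 64.6 mmol/L × 136.08 g/mol × 2.46 L ÷ 1000 = 21.63 g
riboflavin: 20.9 µmol/L × 376.4 g/mol × 2.46 L ÷ 1000 = 19.35 mg
manganese sulfate monohydrate: 74.9 µmol/L × 169.02 g/mol × 2.46 L ÷ 1000 = 31.14 mg
EDTA disodium salt: 32.9 mg/L × 2.46 L = 80.93 mg
casamino acids: 1.95 g/L × 2.46 L = 4.80 g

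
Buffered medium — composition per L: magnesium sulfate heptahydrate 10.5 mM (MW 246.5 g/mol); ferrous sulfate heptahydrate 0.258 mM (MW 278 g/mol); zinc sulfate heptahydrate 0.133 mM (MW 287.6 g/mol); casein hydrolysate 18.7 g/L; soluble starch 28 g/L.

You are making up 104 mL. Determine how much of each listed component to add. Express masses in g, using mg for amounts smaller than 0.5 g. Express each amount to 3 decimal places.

Working volume: 104 mL = 0.104 L.
magnesium sulfate heptahydrate: 10.5 mmol/L × 246.5 mg/mmol × 0.104 L = 269.178 mg
ferrous sulfate heptahydrate: 0.258 mmol/L × 278 mg/mmol × 0.104 L = 7.459 mg
zinc sulfate heptahydrate: 0.133 mmol/L × 287.6 mg/mmol × 0.104 L = 3.978 mg
casein hydrolysate: 18.7 g/L × 0.104 L = 1.945 g
soluble starch: 28 g/L × 0.104 L = 2.912 g

magnesium sulfate heptahydrate 269.178 mg; ferrous sulfate heptahydrate 7.459 mg; zinc sulfate heptahydrate 3.978 mg; casein hydrolysate 1.945 g; soluble starch 2.912 g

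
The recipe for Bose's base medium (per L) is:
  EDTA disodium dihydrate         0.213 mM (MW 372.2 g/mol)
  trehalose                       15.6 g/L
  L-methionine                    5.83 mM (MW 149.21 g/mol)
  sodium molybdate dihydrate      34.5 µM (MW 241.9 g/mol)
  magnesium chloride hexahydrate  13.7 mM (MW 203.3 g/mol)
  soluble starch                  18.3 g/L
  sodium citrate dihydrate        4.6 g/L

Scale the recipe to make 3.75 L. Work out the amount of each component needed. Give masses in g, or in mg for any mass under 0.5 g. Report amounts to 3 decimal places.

Scale factor relative to 1 L: 3.75.
EDTA disodium dihydrate: 0.213 mmol/L × 372.2 mg/mmol × 3.75 L = 297.295 mg
trehalose: 15.6 g/L × 3.75 L = 58.500 g
L-methionine: 5.83 mmol/L × 149.21 g/mol × 3.75 L ÷ 1000 = 3.262 g
sodium molybdate dihydrate: 34.5 µmol/L × 241.9 g/mol × 3.75 L ÷ 1000 = 31.296 mg
magnesium chloride hexahydrate: 13.7 mmol/L × 203.3 g/mol × 3.75 L ÷ 1000 = 10.445 g
soluble starch: 18.3 g/L × 3.75 L = 68.625 g
sodium citrate dihydrate: 4.6 g/L × 3.75 L = 17.250 g

EDTA disodium dihydrate 297.295 mg; trehalose 58.500 g; L-methionine 3.262 g; sodium molybdate dihydrate 31.296 mg; magnesium chloride hexahydrate 10.445 g; soluble starch 68.625 g; sodium citrate dihydrate 17.250 g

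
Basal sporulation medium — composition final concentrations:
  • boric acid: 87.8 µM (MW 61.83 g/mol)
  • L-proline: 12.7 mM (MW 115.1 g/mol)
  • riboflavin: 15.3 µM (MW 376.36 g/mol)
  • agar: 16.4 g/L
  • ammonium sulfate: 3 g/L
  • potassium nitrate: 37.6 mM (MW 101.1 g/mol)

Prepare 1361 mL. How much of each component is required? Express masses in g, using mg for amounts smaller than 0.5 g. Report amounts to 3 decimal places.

boric acid 7.388 mg; L-proline 1.989 g; riboflavin 7.837 mg; agar 22.320 g; ammonium sulfate 4.083 g; potassium nitrate 5.174 g

Scale factor relative to 1 L: 1.361.
boric acid: 87.8 µmol/L × 61.83 g/mol × 1.361 L ÷ 1000 = 7.388 mg
L-proline: 12.7 mmol/L × 115.1 g/mol × 1.361 L ÷ 1000 = 1.989 g
riboflavin: 15.3 µmol/L × 376.36 g/mol × 1.361 L ÷ 1000 = 7.837 mg
agar: 16.4 g/L × 1.361 L = 22.320 g
ammonium sulfate: 3 g/L × 1.361 L = 4.083 g
potassium nitrate: 37.6 mmol/L × 101.1 g/mol × 1.361 L ÷ 1000 = 5.174 g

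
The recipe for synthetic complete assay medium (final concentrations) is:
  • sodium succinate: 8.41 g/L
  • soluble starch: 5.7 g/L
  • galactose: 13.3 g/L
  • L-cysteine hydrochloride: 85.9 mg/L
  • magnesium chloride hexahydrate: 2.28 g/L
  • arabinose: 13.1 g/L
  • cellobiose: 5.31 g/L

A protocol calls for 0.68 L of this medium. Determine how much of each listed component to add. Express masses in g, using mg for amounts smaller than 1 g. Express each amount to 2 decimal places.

sodium succinate 5.72 g; soluble starch 3.88 g; galactose 9.04 g; L-cysteine hydrochloride 58.41 mg; magnesium chloride hexahydrate 1.55 g; arabinose 8.91 g; cellobiose 3.61 g

Scale factor relative to 1 L: 0.68.
sodium succinate: 8.41 g/L × 0.68 L = 5.72 g
soluble starch: 5.7 g/L × 0.68 L = 3.88 g
galactose: 13.3 g/L × 0.68 L = 9.04 g
L-cysteine hydrochloride: 85.9 mg/L × 0.68 L = 58.41 mg
magnesium chloride hexahydrate: 2.28 g/L × 0.68 L = 1.55 g
arabinose: 13.1 g/L × 0.68 L = 8.91 g
cellobiose: 5.31 g/L × 0.68 L = 3.61 g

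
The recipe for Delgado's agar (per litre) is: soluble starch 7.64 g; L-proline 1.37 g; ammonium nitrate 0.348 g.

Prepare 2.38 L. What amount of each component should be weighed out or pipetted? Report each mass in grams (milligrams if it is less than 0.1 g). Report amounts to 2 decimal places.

soluble starch 18.18 g; L-proline 3.26 g; ammonium nitrate 0.83 g

Ratio of target to recipe volume: 2380 / 1000 = 2.38.
soluble starch: 7.64 g × (2380 mL / 1000 mL) = 18.18 g
L-proline: 1.37 g × (2380 mL / 1000 mL) = 3.26 g
ammonium nitrate: 0.348 g × (2380 mL / 1000 mL) = 0.83 g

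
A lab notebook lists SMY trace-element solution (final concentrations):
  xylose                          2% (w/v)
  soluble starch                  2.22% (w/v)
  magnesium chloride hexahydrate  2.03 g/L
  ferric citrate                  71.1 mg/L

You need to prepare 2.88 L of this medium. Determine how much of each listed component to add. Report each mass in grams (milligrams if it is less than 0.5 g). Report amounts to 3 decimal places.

Scale factor relative to 1 L: 2.88.
xylose: 2 g per 100 mL × 2880 mL ÷ 100 = 57.600 g
soluble starch: 2.22% w/v = 22.2 g/L → 22.2 × 2.88 L = 63.936 g
magnesium chloride hexahydrate: 2.03 g/L × 2.88 L = 5.846 g
ferric citrate: 71.1 mg/L × 2.88 L = 204.768 mg

xylose 57.600 g; soluble starch 63.936 g; magnesium chloride hexahydrate 5.846 g; ferric citrate 204.768 mg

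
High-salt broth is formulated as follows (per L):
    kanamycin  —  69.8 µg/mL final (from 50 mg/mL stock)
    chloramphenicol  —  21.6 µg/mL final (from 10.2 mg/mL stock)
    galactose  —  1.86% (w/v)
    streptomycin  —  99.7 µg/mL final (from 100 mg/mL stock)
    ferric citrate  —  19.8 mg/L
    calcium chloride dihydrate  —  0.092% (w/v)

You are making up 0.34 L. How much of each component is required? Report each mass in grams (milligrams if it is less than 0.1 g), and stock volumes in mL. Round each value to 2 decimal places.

Scale factor relative to 1 L: 0.34.
kanamycin: dilute stock: 69.8 µg/mL × 340 mL ÷ 50000 µg/mL = 0.47 mL
chloramphenicol: dilute stock: 21.6 µg/mL × 340 mL ÷ 10200 µg/mL = 0.72 mL
galactose: 1.86% w/v = 18.6 g/L → 18.6 × 0.34 L = 6.32 g
streptomycin: V = C2·V2/C1 = 99.7 µg/mL × 340 mL ÷ 100000 µg/mL = 0.34 mL
ferric citrate: 19.8 mg/L × 0.34 L = 6.73 mg
calcium chloride dihydrate: 0.092% w/v = 0.92 g/L → 0.92 × 0.34 L = 0.31 g

kanamycin 0.47 mL; chloramphenicol 0.72 mL; galactose 6.32 g; streptomycin 0.34 mL; ferric citrate 6.73 mg; calcium chloride dihydrate 0.31 g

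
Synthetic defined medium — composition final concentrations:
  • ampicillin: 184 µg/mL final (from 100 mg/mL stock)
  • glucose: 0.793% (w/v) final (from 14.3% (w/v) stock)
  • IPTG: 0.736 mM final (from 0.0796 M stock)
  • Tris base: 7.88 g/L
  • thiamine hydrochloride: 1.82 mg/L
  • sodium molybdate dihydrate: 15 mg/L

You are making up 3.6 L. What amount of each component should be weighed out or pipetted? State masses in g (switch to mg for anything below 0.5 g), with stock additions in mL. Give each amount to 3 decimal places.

ampicillin 6.624 mL; glucose 199.636 mL; IPTG 33.286 mL; Tris base 28.368 g; thiamine hydrochloride 6.552 mg; sodium molybdate dihydrate 54.000 mg

Working volume: 3.6 L.
ampicillin: C1V1 = C2V2 → 184 µg/mL × 3600 mL ÷ 100000 µg/mL = 6.624 mL
glucose: V = C2·V2/C1 = 0.793% ÷ 14.3% × 3600 mL = 199.636 mL
IPTG: C1V1 = C2V2 → 0.736 mM × 3600 mL ÷ 79.6 mM = 33.286 mL
Tris base: 7.88 g/L × 3.6 L = 28.368 g
thiamine hydrochloride: 1.82 mg/L × 3.6 L = 6.552 mg
sodium molybdate dihydrate: 15 mg/L × 3.6 L = 54.000 mg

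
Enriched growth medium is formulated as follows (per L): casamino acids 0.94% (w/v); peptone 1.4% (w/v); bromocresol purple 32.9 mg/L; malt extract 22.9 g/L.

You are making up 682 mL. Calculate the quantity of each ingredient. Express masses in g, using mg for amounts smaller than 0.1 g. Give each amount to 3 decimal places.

casamino acids 6.411 g; peptone 9.548 g; bromocresol purple 22.438 mg; malt extract 15.618 g

Working volume: 682 mL = 0.682 L.
casamino acids: 0.94% w/v = 9.4 g/L → 9.4 × 0.682 L = 6.411 g
peptone: 1.4% w/v = 14 g/L → 14 × 0.682 L = 9.548 g
bromocresol purple: 32.9 mg/L × 0.682 L = 22.438 mg
malt extract: 22.9 g/L × 0.682 L = 15.618 g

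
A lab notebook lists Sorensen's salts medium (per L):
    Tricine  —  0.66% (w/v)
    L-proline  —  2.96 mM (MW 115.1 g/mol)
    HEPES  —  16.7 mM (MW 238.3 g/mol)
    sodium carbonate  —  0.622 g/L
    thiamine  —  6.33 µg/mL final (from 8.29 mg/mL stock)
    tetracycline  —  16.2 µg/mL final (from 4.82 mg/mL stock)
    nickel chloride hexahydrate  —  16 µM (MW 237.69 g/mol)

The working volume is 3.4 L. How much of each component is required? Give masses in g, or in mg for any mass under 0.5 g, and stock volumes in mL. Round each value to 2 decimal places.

Tricine 22.44 g; L-proline 1.16 g; HEPES 13.53 g; sodium carbonate 2.11 g; thiamine 2.60 mL; tetracycline 11.43 mL; nickel chloride hexahydrate 12.93 mg

Scale factor relative to 1 L: 3.4.
Tricine: 0.66% w/v = 6.6 g/L → 6.6 × 3.4 L = 22.44 g
L-proline: 2.96 mmol/L × 115.1 g/mol × 3.4 L ÷ 1000 = 1.16 g
HEPES: 16.7 mmol/L × 238.3 g/mol × 3.4 L ÷ 1000 = 13.53 g
sodium carbonate: 0.622 g/L × 3.4 L = 2.11 g
thiamine: C1V1 = C2V2 → 6.33 µg/mL × 3400 mL ÷ 8290 µg/mL = 2.60 mL
tetracycline: C1V1 = C2V2 → 16.2 µg/mL × 3400 mL ÷ 4820 µg/mL = 11.43 mL
nickel chloride hexahydrate: 16 µmol/L × 237.69 g/mol × 3.4 L ÷ 1000 = 12.93 mg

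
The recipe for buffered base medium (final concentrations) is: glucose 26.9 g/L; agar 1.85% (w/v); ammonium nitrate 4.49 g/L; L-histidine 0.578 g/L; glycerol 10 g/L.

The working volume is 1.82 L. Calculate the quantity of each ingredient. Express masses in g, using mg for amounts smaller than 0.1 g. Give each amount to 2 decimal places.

Working volume: 1.82 L.
glucose: 26.9 g/L × 1.82 L = 48.96 g
agar: 1.85% w/v = 18.5 g/L → 18.5 × 1.82 L = 33.67 g
ammonium nitrate: 4.49 g/L × 1.82 L = 8.17 g
L-histidine: 0.578 g/L × 1.82 L = 1.05 g
glycerol: 10 g/L × 1.82 L = 18.20 g

glucose 48.96 g; agar 33.67 g; ammonium nitrate 8.17 g; L-histidine 1.05 g; glycerol 18.20 g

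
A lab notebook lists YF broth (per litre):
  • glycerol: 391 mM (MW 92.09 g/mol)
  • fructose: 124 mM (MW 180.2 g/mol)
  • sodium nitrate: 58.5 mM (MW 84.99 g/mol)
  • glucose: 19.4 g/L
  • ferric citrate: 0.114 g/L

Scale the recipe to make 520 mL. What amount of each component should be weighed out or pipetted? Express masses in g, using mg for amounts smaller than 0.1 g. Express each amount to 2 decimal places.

Target volume = 520 mL = 0.52 L.
glycerol: 391 mmol/L × 92.09 g/mol × 0.52 L ÷ 1000 = 18.72 g
fructose: 124 mmol/L × 180.2 g/mol × 0.52 L ÷ 1000 = 11.62 g
sodium nitrate: 58.5 mmol/L × 84.99 g/mol × 0.52 L ÷ 1000 = 2.59 g
glucose: 19.4 g/L × 0.52 L = 10.09 g
ferric citrate: 0.114 g/L × 0.52 L = 0.05928 g = 59.28 mg

glycerol 18.72 g; fructose 11.62 g; sodium nitrate 2.59 g; glucose 10.09 g; ferric citrate 59.28 mg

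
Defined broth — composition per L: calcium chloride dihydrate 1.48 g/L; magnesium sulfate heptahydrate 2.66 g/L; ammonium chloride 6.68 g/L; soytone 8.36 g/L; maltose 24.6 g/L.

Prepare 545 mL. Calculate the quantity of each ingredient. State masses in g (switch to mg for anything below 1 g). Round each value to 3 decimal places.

Working volume: 545 mL = 0.545 L.
calcium chloride dihydrate: 1.48 g/L × 0.545 L = 0.8066 g = 806.600 mg
magnesium sulfate heptahydrate: 2.66 g/L × 0.545 L = 1.450 g
ammonium chloride: 6.68 g/L × 0.545 L = 3.641 g
soytone: 8.36 g/L × 0.545 L = 4.556 g
maltose: 24.6 g/L × 0.545 L = 13.407 g

calcium chloride dihydrate 806.600 mg; magnesium sulfate heptahydrate 1.450 g; ammonium chloride 3.641 g; soytone 4.556 g; maltose 13.407 g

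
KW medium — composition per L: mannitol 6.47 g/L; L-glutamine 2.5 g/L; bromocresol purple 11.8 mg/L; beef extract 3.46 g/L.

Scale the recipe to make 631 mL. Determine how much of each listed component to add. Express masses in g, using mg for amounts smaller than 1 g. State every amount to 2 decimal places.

Scale factor relative to 1 L: 0.631.
mannitol: 6.47 g/L × 0.631 L = 4.08 g
L-glutamine: 2.5 g/L × 0.631 L = 1.58 g
bromocresol purple: 11.8 mg/L × 0.631 L = 7.45 mg
beef extract: 3.46 g/L × 0.631 L = 2.18 g

mannitol 4.08 g; L-glutamine 1.58 g; bromocresol purple 7.45 mg; beef extract 2.18 g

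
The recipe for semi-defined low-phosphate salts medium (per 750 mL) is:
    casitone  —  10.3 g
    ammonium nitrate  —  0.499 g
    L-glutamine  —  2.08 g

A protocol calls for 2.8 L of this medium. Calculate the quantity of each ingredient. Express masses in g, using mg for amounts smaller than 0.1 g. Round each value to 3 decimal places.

Scale factor = 2800 mL / 750 mL = 3.73333.
casitone: 10.3 g × (2800 mL / 750 mL) = 38.453 g
ammonium nitrate: 0.499 g × (2800 mL / 750 mL) = 1.863 g
L-glutamine: 2.08 g × (2800 mL / 750 mL) = 7.765 g

casitone 38.453 g; ammonium nitrate 1.863 g; L-glutamine 7.765 g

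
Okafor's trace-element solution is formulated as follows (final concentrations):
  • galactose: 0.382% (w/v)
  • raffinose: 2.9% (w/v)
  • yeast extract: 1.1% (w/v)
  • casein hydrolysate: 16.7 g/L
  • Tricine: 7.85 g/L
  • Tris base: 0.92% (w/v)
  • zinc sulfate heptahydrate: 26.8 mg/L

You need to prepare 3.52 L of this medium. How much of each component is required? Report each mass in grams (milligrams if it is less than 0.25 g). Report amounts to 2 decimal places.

galactose 13.45 g; raffinose 102.08 g; yeast extract 38.72 g; casein hydrolysate 58.78 g; Tricine 27.63 g; Tris base 32.38 g; zinc sulfate heptahydrate 94.34 mg

Scale factor relative to 1 L: 3.52.
galactose: 0.382 g per 100 mL × 3520 mL ÷ 100 = 13.45 g
raffinose: 2.9% w/v = 29 g/L → 29 × 3.52 L = 102.08 g
yeast extract: 1.1 g per 100 mL × 3520 mL ÷ 100 = 38.72 g
casein hydrolysate: 16.7 g/L × 3.52 L = 58.78 g
Tricine: 7.85 g/L × 3.52 L = 27.63 g
Tris base: 0.92 g per 100 mL × 3520 mL ÷ 100 = 32.38 g
zinc sulfate heptahydrate: 26.8 mg/L × 3.52 L = 94.34 mg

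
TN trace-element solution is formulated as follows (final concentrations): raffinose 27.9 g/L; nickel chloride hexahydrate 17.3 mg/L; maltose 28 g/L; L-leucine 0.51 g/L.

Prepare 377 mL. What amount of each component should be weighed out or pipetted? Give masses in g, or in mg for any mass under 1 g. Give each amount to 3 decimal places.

raffinose 10.518 g; nickel chloride hexahydrate 6.522 mg; maltose 10.556 g; L-leucine 192.270 mg

Target volume = 377 mL = 0.377 L.
raffinose: 27.9 g/L × 0.377 L = 10.518 g
nickel chloride hexahydrate: 17.3 mg/L × 0.377 L = 6.522 mg
maltose: 28 g/L × 0.377 L = 10.556 g
L-leucine: 0.51 g/L × 0.377 L = 0.19227 g = 192.270 mg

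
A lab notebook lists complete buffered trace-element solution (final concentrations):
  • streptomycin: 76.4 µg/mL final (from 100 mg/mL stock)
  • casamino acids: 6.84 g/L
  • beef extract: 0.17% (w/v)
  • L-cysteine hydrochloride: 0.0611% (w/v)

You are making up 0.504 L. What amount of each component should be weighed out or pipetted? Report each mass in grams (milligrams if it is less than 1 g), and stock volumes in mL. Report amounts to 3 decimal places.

streptomycin 0.385 mL; casamino acids 3.447 g; beef extract 856.800 mg; L-cysteine hydrochloride 307.944 mg

Working volume: 0.504 L.
streptomycin: dilute stock: 76.4 µg/mL × 504 mL ÷ 100000 µg/mL = 0.385 mL
casamino acids: 6.84 g/L × 0.504 L = 3.447 g
beef extract: 0.17% w/v = 1.7 g/L → 1.7 × 0.504 L = 0.8568 g = 856.800 mg
L-cysteine hydrochloride: 0.0611% w/v = 0.611 g/L → 0.611 × 0.504 L = 0.307944 g = 307.944 mg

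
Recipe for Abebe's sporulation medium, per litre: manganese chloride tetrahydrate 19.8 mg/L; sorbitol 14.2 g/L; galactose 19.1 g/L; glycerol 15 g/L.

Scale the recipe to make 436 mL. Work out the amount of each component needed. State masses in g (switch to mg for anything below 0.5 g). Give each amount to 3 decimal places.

manganese chloride tetrahydrate 8.633 mg; sorbitol 6.191 g; galactose 8.328 g; glycerol 6.540 g

Scale factor relative to 1 L: 0.436.
manganese chloride tetrahydrate: 19.8 mg/L × 0.436 L = 8.633 mg
sorbitol: 14.2 g/L × 0.436 L = 6.191 g
galactose: 19.1 g/L × 0.436 L = 8.328 g
glycerol: 15 g/L × 0.436 L = 6.540 g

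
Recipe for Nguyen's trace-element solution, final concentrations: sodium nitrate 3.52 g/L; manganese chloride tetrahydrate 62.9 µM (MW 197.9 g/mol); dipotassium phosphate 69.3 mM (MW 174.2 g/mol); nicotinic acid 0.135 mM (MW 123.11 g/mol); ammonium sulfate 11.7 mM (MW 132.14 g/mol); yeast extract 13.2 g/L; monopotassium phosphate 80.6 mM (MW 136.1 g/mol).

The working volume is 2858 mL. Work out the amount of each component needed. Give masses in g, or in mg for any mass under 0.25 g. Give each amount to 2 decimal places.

sodium nitrate 10.06 g; manganese chloride tetrahydrate 35.58 mg; dipotassium phosphate 34.50 g; nicotinic acid 47.50 mg; ammonium sulfate 4.42 g; yeast extract 37.73 g; monopotassium phosphate 31.35 g

Working volume: 2858 mL = 2.858 L.
sodium nitrate: 3.52 g/L × 2.858 L = 10.06 g
manganese chloride tetrahydrate: 62.9 µmol/L × 197.9 g/mol × 2.858 L ÷ 1000 = 35.58 mg
dipotassium phosphate: 69.3 mmol/L × 174.2 g/mol × 2.858 L ÷ 1000 = 34.50 g
nicotinic acid: 0.135 mmol/L × 123.11 mg/mmol × 2.858 L = 47.50 mg
ammonium sulfate: 11.7 mmol/L × 132.14 g/mol × 2.858 L ÷ 1000 = 4.42 g
yeast extract: 13.2 g/L × 2.858 L = 37.73 g
monopotassium phosphate: 80.6 mmol/L × 136.1 g/mol × 2.858 L ÷ 1000 = 31.35 g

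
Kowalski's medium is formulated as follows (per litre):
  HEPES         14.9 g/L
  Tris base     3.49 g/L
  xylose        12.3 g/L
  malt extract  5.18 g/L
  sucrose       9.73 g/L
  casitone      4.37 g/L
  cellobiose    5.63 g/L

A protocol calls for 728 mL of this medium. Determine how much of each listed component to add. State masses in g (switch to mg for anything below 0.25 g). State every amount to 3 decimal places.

Target volume = 728 mL = 0.728 L.
HEPES: 14.9 g/L × 0.728 L = 10.847 g
Tris base: 3.49 g/L × 0.728 L = 2.541 g
xylose: 12.3 g/L × 0.728 L = 8.954 g
malt extract: 5.18 g/L × 0.728 L = 3.771 g
sucrose: 9.73 g/L × 0.728 L = 7.083 g
casitone: 4.37 g/L × 0.728 L = 3.181 g
cellobiose: 5.63 g/L × 0.728 L = 4.099 g

HEPES 10.847 g; Tris base 2.541 g; xylose 8.954 g; malt extract 3.771 g; sucrose 7.083 g; casitone 3.181 g; cellobiose 4.099 g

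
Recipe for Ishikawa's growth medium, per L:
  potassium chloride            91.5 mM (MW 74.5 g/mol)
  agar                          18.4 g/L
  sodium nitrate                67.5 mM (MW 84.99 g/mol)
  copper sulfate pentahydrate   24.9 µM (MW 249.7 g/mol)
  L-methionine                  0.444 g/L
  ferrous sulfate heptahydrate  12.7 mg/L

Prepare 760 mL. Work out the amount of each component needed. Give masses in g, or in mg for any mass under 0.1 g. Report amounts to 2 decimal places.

Scale factor relative to 1 L: 0.76.
potassium chloride: 91.5 mmol/L × 74.5 g/mol × 0.76 L ÷ 1000 = 5.18 g
agar: 18.4 g/L × 0.76 L = 13.98 g
sodium nitrate: 67.5 mmol/L × 84.99 g/mol × 0.76 L ÷ 1000 = 4.36 g
copper sulfate pentahydrate: 24.9 µmol/L × 249.7 g/mol × 0.76 L ÷ 1000 = 4.73 mg
L-methionine: 0.444 g/L × 0.76 L = 0.34 g
ferrous sulfate heptahydrate: 12.7 mg/L × 0.76 L = 9.65 mg

potassium chloride 5.18 g; agar 13.98 g; sodium nitrate 4.36 g; copper sulfate pentahydrate 4.73 mg; L-methionine 0.34 g; ferrous sulfate heptahydrate 9.65 mg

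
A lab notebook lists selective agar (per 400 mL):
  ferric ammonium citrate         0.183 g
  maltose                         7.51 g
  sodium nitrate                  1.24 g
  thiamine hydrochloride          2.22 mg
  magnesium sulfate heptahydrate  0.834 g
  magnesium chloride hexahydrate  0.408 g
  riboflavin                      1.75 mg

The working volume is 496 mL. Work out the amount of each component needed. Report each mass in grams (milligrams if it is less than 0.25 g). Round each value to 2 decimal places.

Ratio of target to recipe volume: 496 / 400 = 1.24.
ferric ammonium citrate: 0.183 g × (496 mL / 400 mL) = 0.22692 g = 226.92 mg
maltose: 7.51 g × (496 mL / 400 mL) = 9.31 g
sodium nitrate: 1.24 g × (496 mL / 400 mL) = 1.54 g
thiamine hydrochloride: 2.22 mg × (496 mL / 400 mL) = 2.75 mg
magnesium sulfate heptahydrate: 0.834 g × (496 mL / 400 mL) = 1.03 g
magnesium chloride hexahydrate: 0.408 g × (496 mL / 400 mL) = 0.51 g
riboflavin: 1.75 mg × (496 mL / 400 mL) = 2.17 mg

ferric ammonium citrate 226.92 mg; maltose 9.31 g; sodium nitrate 1.54 g; thiamine hydrochloride 2.75 mg; magnesium sulfate heptahydrate 1.03 g; magnesium chloride hexahydrate 0.51 g; riboflavin 2.17 mg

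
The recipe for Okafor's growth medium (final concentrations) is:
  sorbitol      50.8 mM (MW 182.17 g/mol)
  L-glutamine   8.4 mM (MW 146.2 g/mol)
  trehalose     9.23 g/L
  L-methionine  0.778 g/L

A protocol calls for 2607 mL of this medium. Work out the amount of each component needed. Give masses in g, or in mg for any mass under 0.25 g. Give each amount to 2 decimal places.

Scale factor relative to 1 L: 2.607.
sorbitol: 50.8 mmol/L × 182.17 g/mol × 2.607 L ÷ 1000 = 24.13 g
L-glutamine: 8.4 mmol/L × 146.2 g/mol × 2.607 L ÷ 1000 = 3.20 g
trehalose: 9.23 g/L × 2.607 L = 24.06 g
L-methionine: 0.778 g/L × 2.607 L = 2.03 g

sorbitol 24.13 g; L-glutamine 3.20 g; trehalose 24.06 g; L-methionine 2.03 g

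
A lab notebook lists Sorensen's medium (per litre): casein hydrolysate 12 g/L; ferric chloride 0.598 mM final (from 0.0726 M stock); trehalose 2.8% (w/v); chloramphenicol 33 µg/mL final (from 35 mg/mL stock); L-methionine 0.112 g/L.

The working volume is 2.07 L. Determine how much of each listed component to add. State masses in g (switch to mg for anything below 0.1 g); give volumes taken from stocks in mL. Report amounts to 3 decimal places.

Scale factor relative to 1 L: 2.07.
casein hydrolysate: 12 g/L × 2.07 L = 24.840 g
ferric chloride: C1V1 = C2V2 → 0.598 mM × 2070 mL ÷ 72.6 mM = 17.050 mL
trehalose: 2.8% w/v = 28 g/L → 28 × 2.07 L = 57.960 g
chloramphenicol: V = C2·V2/C1 = 33 µg/mL × 2070 mL ÷ 35000 µg/mL = 1.952 mL
L-methionine: 0.112 g/L × 2.07 L = 0.232 g

casein hydrolysate 24.840 g; ferric chloride 17.050 mL; trehalose 57.960 g; chloramphenicol 1.952 mL; L-methionine 0.232 g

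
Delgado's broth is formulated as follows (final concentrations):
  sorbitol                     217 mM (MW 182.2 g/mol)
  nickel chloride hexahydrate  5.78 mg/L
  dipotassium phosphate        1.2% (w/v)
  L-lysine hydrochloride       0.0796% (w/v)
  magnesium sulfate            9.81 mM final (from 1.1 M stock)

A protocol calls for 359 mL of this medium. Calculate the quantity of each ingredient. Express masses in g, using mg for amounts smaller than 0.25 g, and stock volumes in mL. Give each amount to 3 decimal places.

Working volume: 359 mL = 0.359 L.
sorbitol: 217 mmol/L × 182.2 g/mol × 0.359 L ÷ 1000 = 14.194 g
nickel chloride hexahydrate: 5.78 mg/L × 0.359 L = 2.075 mg
dipotassium phosphate: 1.2 g per 100 mL × 359 mL ÷ 100 = 4.308 g
L-lysine hydrochloride: 0.0796 g per 100 mL × 359 mL ÷ 100 = 0.286 g
magnesium sulfate: V = C2·V2/C1 = 9.81 mM × 359 mL ÷ 1100 mM = 3.202 mL

sorbitol 14.194 g; nickel chloride hexahydrate 2.075 mg; dipotassium phosphate 4.308 g; L-lysine hydrochloride 0.286 g; magnesium sulfate 3.202 mL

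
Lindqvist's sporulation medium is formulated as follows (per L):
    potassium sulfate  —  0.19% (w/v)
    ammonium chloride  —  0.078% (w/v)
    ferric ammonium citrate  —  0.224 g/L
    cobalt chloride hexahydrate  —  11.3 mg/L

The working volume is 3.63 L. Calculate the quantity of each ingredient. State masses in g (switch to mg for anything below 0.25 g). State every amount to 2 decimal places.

Scale factor relative to 1 L: 3.63.
potassium sulfate: 0.19% w/v = 1.9 g/L → 1.9 × 3.63 L = 6.90 g
ammonium chloride: 0.078% w/v = 0.78 g/L → 0.78 × 3.63 L = 2.83 g
ferric ammonium citrate: 0.224 g/L × 3.63 L = 0.81 g
cobalt chloride hexahydrate: 11.3 mg/L × 3.63 L = 41.02 mg

potassium sulfate 6.90 g; ammonium chloride 2.83 g; ferric ammonium citrate 0.81 g; cobalt chloride hexahydrate 41.02 mg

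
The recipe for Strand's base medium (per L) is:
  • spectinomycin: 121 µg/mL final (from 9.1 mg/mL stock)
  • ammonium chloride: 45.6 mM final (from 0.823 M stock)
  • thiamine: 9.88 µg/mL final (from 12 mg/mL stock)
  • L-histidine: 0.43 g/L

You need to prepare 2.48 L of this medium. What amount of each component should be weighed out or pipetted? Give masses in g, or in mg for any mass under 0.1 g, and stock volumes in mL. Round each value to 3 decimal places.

spectinomycin 32.976 mL; ammonium chloride 137.409 mL; thiamine 2.042 mL; L-histidine 1.066 g

Scale factor relative to 1 L: 2.48.
spectinomycin: dilute stock: 121 µg/mL × 2480 mL ÷ 9100 µg/mL = 32.976 mL
ammonium chloride: dilute stock: 45.6 mM × 2480 mL ÷ 823 mM = 137.409 mL
thiamine: V = C2·V2/C1 = 9.88 µg/mL × 2480 mL ÷ 12000 µg/mL = 2.042 mL
L-histidine: 0.43 g/L × 2.48 L = 1.066 g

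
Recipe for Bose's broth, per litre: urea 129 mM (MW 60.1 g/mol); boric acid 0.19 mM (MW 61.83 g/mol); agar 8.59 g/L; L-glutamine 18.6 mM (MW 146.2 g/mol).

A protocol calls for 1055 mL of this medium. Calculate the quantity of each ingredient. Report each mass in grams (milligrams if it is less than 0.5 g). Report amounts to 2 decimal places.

Target volume = 1055 mL = 1.055 L.
urea: 129 mmol/L × 60.1 g/mol × 1.055 L ÷ 1000 = 8.18 g
boric acid: 0.19 mmol/L × 61.83 mg/mmol × 1.055 L = 12.39 mg
agar: 8.59 g/L × 1.055 L = 9.06 g
L-glutamine: 18.6 mmol/L × 146.2 g/mol × 1.055 L ÷ 1000 = 2.87 g

urea 8.18 g; boric acid 12.39 mg; agar 9.06 g; L-glutamine 2.87 g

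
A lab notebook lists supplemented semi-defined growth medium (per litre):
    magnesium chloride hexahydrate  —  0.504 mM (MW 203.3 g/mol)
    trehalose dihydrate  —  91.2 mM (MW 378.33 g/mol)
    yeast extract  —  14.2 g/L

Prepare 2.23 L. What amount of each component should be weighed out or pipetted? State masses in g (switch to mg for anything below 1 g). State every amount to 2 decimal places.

magnesium chloride hexahydrate 228.49 mg; trehalose dihydrate 76.94 g; yeast extract 31.67 g

Scale factor relative to 1 L: 2.23.
magnesium chloride hexahydrate: 0.504 mmol/L × 203.3 mg/mmol × 2.23 L = 228.49 mg
trehalose dihydrate: 91.2 mmol/L × 378.33 g/mol × 2.23 L ÷ 1000 = 76.94 g
yeast extract: 14.2 g/L × 2.23 L = 31.67 g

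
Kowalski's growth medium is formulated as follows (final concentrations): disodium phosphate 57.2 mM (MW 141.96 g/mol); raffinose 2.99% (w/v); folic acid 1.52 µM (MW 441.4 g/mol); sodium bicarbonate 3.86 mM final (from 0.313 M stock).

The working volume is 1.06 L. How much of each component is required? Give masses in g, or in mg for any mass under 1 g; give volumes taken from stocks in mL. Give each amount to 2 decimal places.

disodium phosphate 8.61 g; raffinose 31.69 g; folic acid 0.71 mg; sodium bicarbonate 13.07 mL

Scale factor relative to 1 L: 1.06.
disodium phosphate: 57.2 mmol/L × 141.96 g/mol × 1.06 L ÷ 1000 = 8.61 g
raffinose: 2.99 g per 100 mL × 1060 mL ÷ 100 = 31.69 g
folic acid: 1.52 µmol/L × 441.4 g/mol × 1.06 L ÷ 1000 = 0.71 mg
sodium bicarbonate: V = C2·V2/C1 = 3.86 mM × 1060 mL ÷ 313 mM = 13.07 mL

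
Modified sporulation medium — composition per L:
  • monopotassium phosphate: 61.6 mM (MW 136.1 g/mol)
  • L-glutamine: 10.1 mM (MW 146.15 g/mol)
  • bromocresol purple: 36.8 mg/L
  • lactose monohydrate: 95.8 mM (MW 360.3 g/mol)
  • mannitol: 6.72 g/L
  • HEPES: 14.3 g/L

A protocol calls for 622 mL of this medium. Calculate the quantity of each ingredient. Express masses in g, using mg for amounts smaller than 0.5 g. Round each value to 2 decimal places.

monopotassium phosphate 5.21 g; L-glutamine 0.92 g; bromocresol purple 22.89 mg; lactose monohydrate 21.47 g; mannitol 4.18 g; HEPES 8.89 g

Scale factor relative to 1 L: 0.622.
monopotassium phosphate: 61.6 mmol/L × 136.1 g/mol × 0.622 L ÷ 1000 = 5.21 g
L-glutamine: 10.1 mmol/L × 146.15 g/mol × 0.622 L ÷ 1000 = 0.92 g
bromocresol purple: 36.8 mg/L × 0.622 L = 22.89 mg
lactose monohydrate: 95.8 mmol/L × 360.3 g/mol × 0.622 L ÷ 1000 = 21.47 g
mannitol: 6.72 g/L × 0.622 L = 4.18 g
HEPES: 14.3 g/L × 0.622 L = 8.89 g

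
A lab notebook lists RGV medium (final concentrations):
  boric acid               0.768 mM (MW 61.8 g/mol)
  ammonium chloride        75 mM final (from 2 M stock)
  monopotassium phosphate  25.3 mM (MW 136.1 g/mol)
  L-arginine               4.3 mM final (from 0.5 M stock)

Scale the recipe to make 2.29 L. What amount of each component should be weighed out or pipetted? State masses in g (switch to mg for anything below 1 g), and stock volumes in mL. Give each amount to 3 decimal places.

boric acid 108.689 mg; ammonium chloride 85.875 mL; monopotassium phosphate 7.885 g; L-arginine 19.694 mL

Working volume: 2.29 L.
boric acid: 0.768 mmol/L × 61.8 mg/mmol × 2.29 L = 108.689 mg
ammonium chloride: V = C2·V2/C1 = 75 mM × 2290 mL ÷ 2000 mM = 85.875 mL
monopotassium phosphate: 25.3 mmol/L × 136.1 g/mol × 2.29 L ÷ 1000 = 7.885 g
L-arginine: V = C2·V2/C1 = 4.3 mM × 2290 mL ÷ 500 mM = 19.694 mL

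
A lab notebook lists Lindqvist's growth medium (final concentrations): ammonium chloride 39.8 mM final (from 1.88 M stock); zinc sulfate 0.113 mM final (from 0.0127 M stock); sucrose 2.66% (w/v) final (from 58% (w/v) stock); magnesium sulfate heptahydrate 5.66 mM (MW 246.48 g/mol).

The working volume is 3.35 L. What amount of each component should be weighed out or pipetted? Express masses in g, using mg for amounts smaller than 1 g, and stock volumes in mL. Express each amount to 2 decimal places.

ammonium chloride 70.92 mL; zinc sulfate 29.81 mL; sucrose 153.64 mL; magnesium sulfate heptahydrate 4.67 g

Working volume: 3.35 L.
ammonium chloride: V = C2·V2/C1 = 39.8 mM × 3350 mL ÷ 1880 mM = 70.92 mL
zinc sulfate: dilute stock: 0.113 mM × 3350 mL ÷ 12.7 mM = 29.81 mL
sucrose: dilute stock: 2.66% ÷ 58% × 3350 mL = 153.64 mL
magnesium sulfate heptahydrate: 5.66 mmol/L × 246.48 g/mol × 3.35 L ÷ 1000 = 4.67 g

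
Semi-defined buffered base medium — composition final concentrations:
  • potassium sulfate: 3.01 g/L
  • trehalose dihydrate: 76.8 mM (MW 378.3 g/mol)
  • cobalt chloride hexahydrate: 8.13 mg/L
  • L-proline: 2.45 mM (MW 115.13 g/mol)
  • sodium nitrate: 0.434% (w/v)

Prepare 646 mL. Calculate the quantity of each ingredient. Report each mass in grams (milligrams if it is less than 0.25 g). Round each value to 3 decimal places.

potassium sulfate 1.944 g; trehalose dihydrate 18.769 g; cobalt chloride hexahydrate 5.252 mg; L-proline 182.216 mg; sodium nitrate 2.804 g

Target volume = 646 mL = 0.646 L.
potassium sulfate: 3.01 g/L × 0.646 L = 1.944 g
trehalose dihydrate: 76.8 mmol/L × 378.3 g/mol × 0.646 L ÷ 1000 = 18.769 g
cobalt chloride hexahydrate: 8.13 mg/L × 0.646 L = 5.252 mg
L-proline: 2.45 mmol/L × 115.13 mg/mmol × 0.646 L = 182.216 mg
sodium nitrate: 0.434% w/v = 4.34 g/L → 4.34 × 0.646 L = 2.804 g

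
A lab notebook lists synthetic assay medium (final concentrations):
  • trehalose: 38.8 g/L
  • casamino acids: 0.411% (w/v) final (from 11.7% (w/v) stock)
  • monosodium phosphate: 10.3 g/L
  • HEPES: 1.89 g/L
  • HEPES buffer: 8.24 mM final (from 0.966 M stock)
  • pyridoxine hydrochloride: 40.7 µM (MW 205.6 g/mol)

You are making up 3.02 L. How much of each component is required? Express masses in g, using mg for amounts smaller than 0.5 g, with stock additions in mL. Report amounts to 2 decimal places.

Scale factor relative to 1 L: 3.02.
trehalose: 38.8 g/L × 3.02 L = 117.18 g
casamino acids: V = C2·V2/C1 = 0.411% ÷ 11.7% × 3020 mL = 106.09 mL
monosodium phosphate: 10.3 g/L × 3.02 L = 31.11 g
HEPES: 1.89 g/L × 3.02 L = 5.71 g
HEPES buffer: V = C2·V2/C1 = 8.24 mM × 3020 mL ÷ 966 mM = 25.76 mL
pyridoxine hydrochloride: 40.7 µmol/L × 205.6 g/mol × 3.02 L ÷ 1000 = 25.27 mg

trehalose 117.18 g; casamino acids 106.09 mL; monosodium phosphate 31.11 g; HEPES 5.71 g; HEPES buffer 25.76 mL; pyridoxine hydrochloride 25.27 mg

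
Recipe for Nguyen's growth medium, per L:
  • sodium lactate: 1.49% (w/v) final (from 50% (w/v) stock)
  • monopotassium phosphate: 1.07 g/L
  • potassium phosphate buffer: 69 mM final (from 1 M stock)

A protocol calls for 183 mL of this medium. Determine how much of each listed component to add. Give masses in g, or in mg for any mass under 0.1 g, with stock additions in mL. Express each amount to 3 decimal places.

Target volume = 183 mL = 0.183 L.
sodium lactate: C1V1 = C2V2 → 1.49% ÷ 50% × 183 mL = 5.453 mL
monopotassium phosphate: 1.07 g/L × 0.183 L = 0.196 g
potassium phosphate buffer: dilute stock: 69 mM × 183 mL ÷ 1000 mM = 12.627 mL

sodium lactate 5.453 mL; monopotassium phosphate 0.196 g; potassium phosphate buffer 12.627 mL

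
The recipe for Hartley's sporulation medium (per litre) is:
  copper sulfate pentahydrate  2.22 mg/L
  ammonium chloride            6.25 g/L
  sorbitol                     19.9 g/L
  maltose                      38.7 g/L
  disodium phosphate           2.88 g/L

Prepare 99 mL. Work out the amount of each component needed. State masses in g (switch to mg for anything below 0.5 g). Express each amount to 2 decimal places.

copper sulfate pentahydrate 0.22 mg; ammonium chloride 0.62 g; sorbitol 1.97 g; maltose 3.83 g; disodium phosphate 285.12 mg

Target volume = 99 mL = 0.099 L.
copper sulfate pentahydrate: 2.22 mg/L × 0.099 L = 0.22 mg
ammonium chloride: 6.25 g/L × 0.099 L = 0.62 g
sorbitol: 19.9 g/L × 0.099 L = 1.97 g
maltose: 38.7 g/L × 0.099 L = 3.83 g
disodium phosphate: 2.88 g/L × 0.099 L = 0.28512 g = 285.12 mg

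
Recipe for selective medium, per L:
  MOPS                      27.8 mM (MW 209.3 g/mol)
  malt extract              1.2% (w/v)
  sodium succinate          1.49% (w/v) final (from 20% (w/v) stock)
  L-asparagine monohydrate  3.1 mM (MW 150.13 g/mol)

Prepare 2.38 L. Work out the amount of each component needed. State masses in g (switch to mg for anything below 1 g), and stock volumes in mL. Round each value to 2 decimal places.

MOPS 13.85 g; malt extract 28.56 g; sodium succinate 177.31 mL; L-asparagine monohydrate 1.11 g

Scale factor relative to 1 L: 2.38.
MOPS: 27.8 mmol/L × 209.3 g/mol × 2.38 L ÷ 1000 = 13.85 g
malt extract: 1.2 g per 100 mL × 2380 mL ÷ 100 = 28.56 g
sodium succinate: dilute stock: 1.49% ÷ 20% × 2380 mL = 177.31 mL
L-asparagine monohydrate: 3.1 mmol/L × 150.13 g/mol × 2.38 L ÷ 1000 = 1.11 g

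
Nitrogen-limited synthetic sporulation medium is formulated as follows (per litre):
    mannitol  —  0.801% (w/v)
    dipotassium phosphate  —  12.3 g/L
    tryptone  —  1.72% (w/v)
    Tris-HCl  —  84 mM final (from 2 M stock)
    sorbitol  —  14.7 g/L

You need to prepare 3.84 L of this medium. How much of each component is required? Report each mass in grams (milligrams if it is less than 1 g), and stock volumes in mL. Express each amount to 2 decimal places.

Working volume: 3.84 L.
mannitol: 0.801% w/v = 8.01 g/L → 8.01 × 3.84 L = 30.76 g
dipotassium phosphate: 12.3 g/L × 3.84 L = 47.23 g
tryptone: 1.72% w/v = 17.2 g/L → 17.2 × 3.84 L = 66.05 g
Tris-HCl: dilute stock: 84 mM × 3840 mL ÷ 2000 mM = 161.28 mL
sorbitol: 14.7 g/L × 3.84 L = 56.45 g

mannitol 30.76 g; dipotassium phosphate 47.23 g; tryptone 66.05 g; Tris-HCl 161.28 mL; sorbitol 56.45 g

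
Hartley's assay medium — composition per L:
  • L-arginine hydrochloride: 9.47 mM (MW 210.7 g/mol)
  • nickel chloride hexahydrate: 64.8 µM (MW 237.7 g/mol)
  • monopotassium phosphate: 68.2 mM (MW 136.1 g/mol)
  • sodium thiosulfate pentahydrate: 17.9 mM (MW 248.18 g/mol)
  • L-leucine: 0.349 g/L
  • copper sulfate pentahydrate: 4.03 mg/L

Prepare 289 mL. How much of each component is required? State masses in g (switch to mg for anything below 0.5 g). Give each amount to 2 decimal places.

L-arginine hydrochloride 0.58 g; nickel chloride hexahydrate 4.45 mg; monopotassium phosphate 2.68 g; sodium thiosulfate pentahydrate 1.28 g; L-leucine 100.86 mg; copper sulfate pentahydrate 1.16 mg

Working volume: 289 mL = 0.289 L.
L-arginine hydrochloride: 9.47 mmol/L × 210.7 g/mol × 0.289 L ÷ 1000 = 0.58 g
nickel chloride hexahydrate: 64.8 µmol/L × 237.7 g/mol × 0.289 L ÷ 1000 = 4.45 mg
monopotassium phosphate: 68.2 mmol/L × 136.1 g/mol × 0.289 L ÷ 1000 = 2.68 g
sodium thiosulfate pentahydrate: 17.9 mmol/L × 248.18 g/mol × 0.289 L ÷ 1000 = 1.28 g
L-leucine: 0.349 g/L × 0.289 L = 0.100861 g = 100.86 mg
copper sulfate pentahydrate: 4.03 mg/L × 0.289 L = 1.16 mg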